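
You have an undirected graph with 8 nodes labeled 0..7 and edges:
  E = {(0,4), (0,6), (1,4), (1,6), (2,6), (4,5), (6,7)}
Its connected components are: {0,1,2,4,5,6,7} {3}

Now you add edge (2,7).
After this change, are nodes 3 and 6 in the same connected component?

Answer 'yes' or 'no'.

Initial components: {0,1,2,4,5,6,7} {3}
Adding edge (2,7): both already in same component {0,1,2,4,5,6,7}. No change.
New components: {0,1,2,4,5,6,7} {3}
Are 3 and 6 in the same component? no

Answer: no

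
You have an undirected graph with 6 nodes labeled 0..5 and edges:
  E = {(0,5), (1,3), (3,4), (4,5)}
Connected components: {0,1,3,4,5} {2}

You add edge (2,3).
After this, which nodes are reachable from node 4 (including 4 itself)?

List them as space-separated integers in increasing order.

Answer: 0 1 2 3 4 5

Derivation:
Before: nodes reachable from 4: {0,1,3,4,5}
Adding (2,3): merges 4's component with another. Reachability grows.
After: nodes reachable from 4: {0,1,2,3,4,5}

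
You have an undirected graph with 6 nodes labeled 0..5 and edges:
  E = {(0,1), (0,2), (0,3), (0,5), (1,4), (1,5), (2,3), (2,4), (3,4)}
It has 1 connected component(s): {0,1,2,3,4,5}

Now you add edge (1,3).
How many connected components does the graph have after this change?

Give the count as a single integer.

Initial component count: 1
Add (1,3): endpoints already in same component. Count unchanged: 1.
New component count: 1

Answer: 1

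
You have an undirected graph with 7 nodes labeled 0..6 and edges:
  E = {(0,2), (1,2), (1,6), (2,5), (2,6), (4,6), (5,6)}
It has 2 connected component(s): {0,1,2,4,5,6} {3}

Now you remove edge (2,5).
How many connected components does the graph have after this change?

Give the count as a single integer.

Initial component count: 2
Remove (2,5): not a bridge. Count unchanged: 2.
  After removal, components: {0,1,2,4,5,6} {3}
New component count: 2

Answer: 2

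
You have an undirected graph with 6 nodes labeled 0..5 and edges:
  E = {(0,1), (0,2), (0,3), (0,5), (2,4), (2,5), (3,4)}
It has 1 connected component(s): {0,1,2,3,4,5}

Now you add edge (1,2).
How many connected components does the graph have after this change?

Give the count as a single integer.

Initial component count: 1
Add (1,2): endpoints already in same component. Count unchanged: 1.
New component count: 1

Answer: 1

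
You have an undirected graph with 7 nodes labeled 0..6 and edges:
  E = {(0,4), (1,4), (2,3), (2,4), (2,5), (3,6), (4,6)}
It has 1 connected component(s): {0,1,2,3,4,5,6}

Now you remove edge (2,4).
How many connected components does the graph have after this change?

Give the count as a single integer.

Initial component count: 1
Remove (2,4): not a bridge. Count unchanged: 1.
  After removal, components: {0,1,2,3,4,5,6}
New component count: 1

Answer: 1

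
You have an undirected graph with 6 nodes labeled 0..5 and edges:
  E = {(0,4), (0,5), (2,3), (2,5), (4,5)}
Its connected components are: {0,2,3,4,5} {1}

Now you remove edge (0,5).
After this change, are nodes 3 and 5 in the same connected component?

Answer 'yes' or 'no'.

Answer: yes

Derivation:
Initial components: {0,2,3,4,5} {1}
Removing edge (0,5): not a bridge — component count unchanged at 2.
New components: {0,2,3,4,5} {1}
Are 3 and 5 in the same component? yes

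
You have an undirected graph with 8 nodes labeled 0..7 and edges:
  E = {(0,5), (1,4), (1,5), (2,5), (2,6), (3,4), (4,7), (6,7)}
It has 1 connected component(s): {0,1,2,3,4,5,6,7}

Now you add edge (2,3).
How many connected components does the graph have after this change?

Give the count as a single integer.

Initial component count: 1
Add (2,3): endpoints already in same component. Count unchanged: 1.
New component count: 1

Answer: 1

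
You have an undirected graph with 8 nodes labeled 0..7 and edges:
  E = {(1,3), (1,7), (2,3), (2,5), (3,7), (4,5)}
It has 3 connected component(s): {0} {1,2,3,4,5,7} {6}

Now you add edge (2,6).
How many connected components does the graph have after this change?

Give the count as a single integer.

Answer: 2

Derivation:
Initial component count: 3
Add (2,6): merges two components. Count decreases: 3 -> 2.
New component count: 2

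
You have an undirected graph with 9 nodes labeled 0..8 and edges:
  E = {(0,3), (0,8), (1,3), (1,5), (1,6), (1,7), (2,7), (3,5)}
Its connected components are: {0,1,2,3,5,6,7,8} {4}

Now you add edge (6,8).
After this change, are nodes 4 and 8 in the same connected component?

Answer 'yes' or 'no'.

Answer: no

Derivation:
Initial components: {0,1,2,3,5,6,7,8} {4}
Adding edge (6,8): both already in same component {0,1,2,3,5,6,7,8}. No change.
New components: {0,1,2,3,5,6,7,8} {4}
Are 4 and 8 in the same component? no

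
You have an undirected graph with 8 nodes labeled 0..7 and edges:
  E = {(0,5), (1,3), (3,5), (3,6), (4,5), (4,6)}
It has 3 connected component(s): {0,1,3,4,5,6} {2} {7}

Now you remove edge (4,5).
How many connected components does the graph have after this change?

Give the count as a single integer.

Answer: 3

Derivation:
Initial component count: 3
Remove (4,5): not a bridge. Count unchanged: 3.
  After removal, components: {0,1,3,4,5,6} {2} {7}
New component count: 3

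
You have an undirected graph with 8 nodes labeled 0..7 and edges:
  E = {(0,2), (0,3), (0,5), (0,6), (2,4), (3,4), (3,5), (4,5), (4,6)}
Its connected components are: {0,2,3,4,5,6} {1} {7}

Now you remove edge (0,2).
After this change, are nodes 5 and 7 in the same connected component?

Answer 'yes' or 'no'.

Initial components: {0,2,3,4,5,6} {1} {7}
Removing edge (0,2): not a bridge — component count unchanged at 3.
New components: {0,2,3,4,5,6} {1} {7}
Are 5 and 7 in the same component? no

Answer: no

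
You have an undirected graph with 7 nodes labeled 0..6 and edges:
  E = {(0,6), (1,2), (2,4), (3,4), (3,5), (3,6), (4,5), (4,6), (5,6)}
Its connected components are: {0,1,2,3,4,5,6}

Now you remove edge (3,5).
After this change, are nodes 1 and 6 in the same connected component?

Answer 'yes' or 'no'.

Initial components: {0,1,2,3,4,5,6}
Removing edge (3,5): not a bridge — component count unchanged at 1.
New components: {0,1,2,3,4,5,6}
Are 1 and 6 in the same component? yes

Answer: yes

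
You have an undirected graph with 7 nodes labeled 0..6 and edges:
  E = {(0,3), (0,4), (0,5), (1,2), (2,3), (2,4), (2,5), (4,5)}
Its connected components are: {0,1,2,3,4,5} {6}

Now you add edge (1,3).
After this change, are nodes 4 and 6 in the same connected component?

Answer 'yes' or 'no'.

Answer: no

Derivation:
Initial components: {0,1,2,3,4,5} {6}
Adding edge (1,3): both already in same component {0,1,2,3,4,5}. No change.
New components: {0,1,2,3,4,5} {6}
Are 4 and 6 in the same component? no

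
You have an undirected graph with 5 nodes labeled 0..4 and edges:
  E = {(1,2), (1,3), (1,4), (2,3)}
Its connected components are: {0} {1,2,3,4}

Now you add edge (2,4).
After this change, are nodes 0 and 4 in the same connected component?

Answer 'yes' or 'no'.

Initial components: {0} {1,2,3,4}
Adding edge (2,4): both already in same component {1,2,3,4}. No change.
New components: {0} {1,2,3,4}
Are 0 and 4 in the same component? no

Answer: no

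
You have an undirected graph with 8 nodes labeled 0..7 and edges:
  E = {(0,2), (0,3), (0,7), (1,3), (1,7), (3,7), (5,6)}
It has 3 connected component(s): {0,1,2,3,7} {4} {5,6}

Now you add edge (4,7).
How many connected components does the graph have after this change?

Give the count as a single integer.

Answer: 2

Derivation:
Initial component count: 3
Add (4,7): merges two components. Count decreases: 3 -> 2.
New component count: 2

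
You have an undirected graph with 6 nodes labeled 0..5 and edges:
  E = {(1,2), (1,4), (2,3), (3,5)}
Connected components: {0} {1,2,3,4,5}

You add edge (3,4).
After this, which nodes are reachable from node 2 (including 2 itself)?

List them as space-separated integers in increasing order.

Before: nodes reachable from 2: {1,2,3,4,5}
Adding (3,4): both endpoints already in same component. Reachability from 2 unchanged.
After: nodes reachable from 2: {1,2,3,4,5}

Answer: 1 2 3 4 5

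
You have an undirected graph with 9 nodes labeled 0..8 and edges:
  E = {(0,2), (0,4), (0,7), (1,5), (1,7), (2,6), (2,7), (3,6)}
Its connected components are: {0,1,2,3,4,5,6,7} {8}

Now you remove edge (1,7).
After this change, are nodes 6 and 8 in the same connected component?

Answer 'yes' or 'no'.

Answer: no

Derivation:
Initial components: {0,1,2,3,4,5,6,7} {8}
Removing edge (1,7): it was a bridge — component count 2 -> 3.
New components: {0,2,3,4,6,7} {1,5} {8}
Are 6 and 8 in the same component? no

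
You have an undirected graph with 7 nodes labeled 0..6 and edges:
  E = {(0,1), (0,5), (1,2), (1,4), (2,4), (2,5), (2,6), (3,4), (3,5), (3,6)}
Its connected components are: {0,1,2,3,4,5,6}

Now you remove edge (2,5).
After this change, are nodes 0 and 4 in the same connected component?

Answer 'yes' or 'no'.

Answer: yes

Derivation:
Initial components: {0,1,2,3,4,5,6}
Removing edge (2,5): not a bridge — component count unchanged at 1.
New components: {0,1,2,3,4,5,6}
Are 0 and 4 in the same component? yes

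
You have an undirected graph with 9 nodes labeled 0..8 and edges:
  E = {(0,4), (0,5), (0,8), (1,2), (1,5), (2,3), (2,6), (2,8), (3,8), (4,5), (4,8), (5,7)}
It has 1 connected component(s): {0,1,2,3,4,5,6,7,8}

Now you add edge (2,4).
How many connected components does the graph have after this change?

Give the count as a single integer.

Answer: 1

Derivation:
Initial component count: 1
Add (2,4): endpoints already in same component. Count unchanged: 1.
New component count: 1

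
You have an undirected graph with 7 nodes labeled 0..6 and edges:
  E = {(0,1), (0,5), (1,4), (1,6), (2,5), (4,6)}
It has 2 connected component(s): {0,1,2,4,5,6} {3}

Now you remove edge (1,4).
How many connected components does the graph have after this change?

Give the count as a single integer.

Answer: 2

Derivation:
Initial component count: 2
Remove (1,4): not a bridge. Count unchanged: 2.
  After removal, components: {0,1,2,4,5,6} {3}
New component count: 2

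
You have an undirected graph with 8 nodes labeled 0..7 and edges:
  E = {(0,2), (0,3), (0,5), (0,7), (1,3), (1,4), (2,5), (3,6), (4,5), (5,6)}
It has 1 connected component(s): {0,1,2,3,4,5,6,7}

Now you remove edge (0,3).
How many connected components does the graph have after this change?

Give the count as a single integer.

Initial component count: 1
Remove (0,3): not a bridge. Count unchanged: 1.
  After removal, components: {0,1,2,3,4,5,6,7}
New component count: 1

Answer: 1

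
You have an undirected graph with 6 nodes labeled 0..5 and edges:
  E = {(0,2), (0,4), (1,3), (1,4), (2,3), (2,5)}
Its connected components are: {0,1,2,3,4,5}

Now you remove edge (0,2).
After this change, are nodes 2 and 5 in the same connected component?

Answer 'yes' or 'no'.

Initial components: {0,1,2,3,4,5}
Removing edge (0,2): not a bridge — component count unchanged at 1.
New components: {0,1,2,3,4,5}
Are 2 and 5 in the same component? yes

Answer: yes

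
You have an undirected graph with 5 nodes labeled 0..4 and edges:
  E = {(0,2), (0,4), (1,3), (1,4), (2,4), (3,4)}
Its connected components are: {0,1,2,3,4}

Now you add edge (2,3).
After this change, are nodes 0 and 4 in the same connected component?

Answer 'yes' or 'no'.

Answer: yes

Derivation:
Initial components: {0,1,2,3,4}
Adding edge (2,3): both already in same component {0,1,2,3,4}. No change.
New components: {0,1,2,3,4}
Are 0 and 4 in the same component? yes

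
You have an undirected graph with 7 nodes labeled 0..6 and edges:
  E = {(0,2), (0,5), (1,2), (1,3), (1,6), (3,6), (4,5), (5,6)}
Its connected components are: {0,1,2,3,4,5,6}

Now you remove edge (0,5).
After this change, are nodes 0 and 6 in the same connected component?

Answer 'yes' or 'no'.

Answer: yes

Derivation:
Initial components: {0,1,2,3,4,5,6}
Removing edge (0,5): not a bridge — component count unchanged at 1.
New components: {0,1,2,3,4,5,6}
Are 0 and 6 in the same component? yes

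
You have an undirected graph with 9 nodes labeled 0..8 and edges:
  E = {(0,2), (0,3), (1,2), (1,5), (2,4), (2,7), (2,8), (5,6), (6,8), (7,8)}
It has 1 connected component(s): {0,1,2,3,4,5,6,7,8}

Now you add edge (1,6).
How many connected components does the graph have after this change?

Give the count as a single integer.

Initial component count: 1
Add (1,6): endpoints already in same component. Count unchanged: 1.
New component count: 1

Answer: 1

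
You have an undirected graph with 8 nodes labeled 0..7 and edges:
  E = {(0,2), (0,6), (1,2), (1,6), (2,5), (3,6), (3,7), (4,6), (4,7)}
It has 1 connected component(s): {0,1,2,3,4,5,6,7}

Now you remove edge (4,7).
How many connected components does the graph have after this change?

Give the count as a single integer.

Answer: 1

Derivation:
Initial component count: 1
Remove (4,7): not a bridge. Count unchanged: 1.
  After removal, components: {0,1,2,3,4,5,6,7}
New component count: 1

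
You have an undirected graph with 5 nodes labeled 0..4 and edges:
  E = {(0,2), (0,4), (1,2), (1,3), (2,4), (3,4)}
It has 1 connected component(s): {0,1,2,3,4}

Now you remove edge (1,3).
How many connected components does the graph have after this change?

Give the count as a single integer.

Answer: 1

Derivation:
Initial component count: 1
Remove (1,3): not a bridge. Count unchanged: 1.
  After removal, components: {0,1,2,3,4}
New component count: 1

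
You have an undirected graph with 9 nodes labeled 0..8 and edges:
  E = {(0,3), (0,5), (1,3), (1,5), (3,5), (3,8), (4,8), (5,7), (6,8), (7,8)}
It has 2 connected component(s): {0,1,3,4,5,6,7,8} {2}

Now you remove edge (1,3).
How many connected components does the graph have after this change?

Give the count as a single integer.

Initial component count: 2
Remove (1,3): not a bridge. Count unchanged: 2.
  After removal, components: {0,1,3,4,5,6,7,8} {2}
New component count: 2

Answer: 2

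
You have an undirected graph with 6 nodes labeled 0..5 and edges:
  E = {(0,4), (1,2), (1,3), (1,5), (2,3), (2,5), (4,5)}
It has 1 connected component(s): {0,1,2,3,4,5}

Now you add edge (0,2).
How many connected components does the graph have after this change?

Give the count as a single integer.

Answer: 1

Derivation:
Initial component count: 1
Add (0,2): endpoints already in same component. Count unchanged: 1.
New component count: 1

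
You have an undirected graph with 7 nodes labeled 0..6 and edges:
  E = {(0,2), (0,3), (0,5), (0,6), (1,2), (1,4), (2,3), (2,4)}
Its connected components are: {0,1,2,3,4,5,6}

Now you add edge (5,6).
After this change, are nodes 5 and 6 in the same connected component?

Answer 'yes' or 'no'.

Answer: yes

Derivation:
Initial components: {0,1,2,3,4,5,6}
Adding edge (5,6): both already in same component {0,1,2,3,4,5,6}. No change.
New components: {0,1,2,3,4,5,6}
Are 5 and 6 in the same component? yes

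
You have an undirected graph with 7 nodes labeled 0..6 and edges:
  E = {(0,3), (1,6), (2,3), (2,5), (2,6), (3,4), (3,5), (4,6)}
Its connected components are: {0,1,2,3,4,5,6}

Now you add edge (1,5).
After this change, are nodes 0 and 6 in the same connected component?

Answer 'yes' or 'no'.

Initial components: {0,1,2,3,4,5,6}
Adding edge (1,5): both already in same component {0,1,2,3,4,5,6}. No change.
New components: {0,1,2,3,4,5,6}
Are 0 and 6 in the same component? yes

Answer: yes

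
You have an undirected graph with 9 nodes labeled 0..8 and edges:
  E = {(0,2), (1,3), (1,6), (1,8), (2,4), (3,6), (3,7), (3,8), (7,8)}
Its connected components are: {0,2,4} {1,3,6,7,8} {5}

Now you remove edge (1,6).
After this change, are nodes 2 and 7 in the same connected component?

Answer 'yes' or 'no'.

Initial components: {0,2,4} {1,3,6,7,8} {5}
Removing edge (1,6): not a bridge — component count unchanged at 3.
New components: {0,2,4} {1,3,6,7,8} {5}
Are 2 and 7 in the same component? no

Answer: no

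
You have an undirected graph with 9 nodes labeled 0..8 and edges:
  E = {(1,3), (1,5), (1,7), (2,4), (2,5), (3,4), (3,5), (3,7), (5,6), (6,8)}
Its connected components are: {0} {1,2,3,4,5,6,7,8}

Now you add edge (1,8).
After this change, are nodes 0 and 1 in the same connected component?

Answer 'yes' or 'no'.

Answer: no

Derivation:
Initial components: {0} {1,2,3,4,5,6,7,8}
Adding edge (1,8): both already in same component {1,2,3,4,5,6,7,8}. No change.
New components: {0} {1,2,3,4,5,6,7,8}
Are 0 and 1 in the same component? no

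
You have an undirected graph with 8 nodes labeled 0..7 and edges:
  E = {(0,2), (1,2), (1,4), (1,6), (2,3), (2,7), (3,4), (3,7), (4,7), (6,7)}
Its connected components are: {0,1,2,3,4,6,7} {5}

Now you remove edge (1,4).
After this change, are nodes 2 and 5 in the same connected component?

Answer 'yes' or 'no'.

Initial components: {0,1,2,3,4,6,7} {5}
Removing edge (1,4): not a bridge — component count unchanged at 2.
New components: {0,1,2,3,4,6,7} {5}
Are 2 and 5 in the same component? no

Answer: no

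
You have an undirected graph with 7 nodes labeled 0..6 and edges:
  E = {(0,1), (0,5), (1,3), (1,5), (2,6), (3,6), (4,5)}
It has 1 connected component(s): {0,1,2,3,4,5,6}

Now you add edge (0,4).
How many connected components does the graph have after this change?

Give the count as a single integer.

Answer: 1

Derivation:
Initial component count: 1
Add (0,4): endpoints already in same component. Count unchanged: 1.
New component count: 1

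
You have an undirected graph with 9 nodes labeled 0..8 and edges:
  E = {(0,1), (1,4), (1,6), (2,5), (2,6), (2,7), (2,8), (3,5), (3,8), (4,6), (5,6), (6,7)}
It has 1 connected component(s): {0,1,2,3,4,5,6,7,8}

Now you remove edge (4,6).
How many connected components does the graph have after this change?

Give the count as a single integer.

Answer: 1

Derivation:
Initial component count: 1
Remove (4,6): not a bridge. Count unchanged: 1.
  After removal, components: {0,1,2,3,4,5,6,7,8}
New component count: 1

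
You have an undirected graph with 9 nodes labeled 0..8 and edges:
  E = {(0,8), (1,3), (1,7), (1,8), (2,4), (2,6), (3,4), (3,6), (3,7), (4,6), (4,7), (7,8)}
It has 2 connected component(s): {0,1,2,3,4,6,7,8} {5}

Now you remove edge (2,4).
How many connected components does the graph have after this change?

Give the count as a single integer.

Initial component count: 2
Remove (2,4): not a bridge. Count unchanged: 2.
  After removal, components: {0,1,2,3,4,6,7,8} {5}
New component count: 2

Answer: 2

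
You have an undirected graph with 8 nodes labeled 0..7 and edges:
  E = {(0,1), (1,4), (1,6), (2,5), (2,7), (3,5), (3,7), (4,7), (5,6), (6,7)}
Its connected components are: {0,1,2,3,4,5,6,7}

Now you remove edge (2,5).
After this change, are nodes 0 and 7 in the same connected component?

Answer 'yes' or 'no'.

Initial components: {0,1,2,3,4,5,6,7}
Removing edge (2,5): not a bridge — component count unchanged at 1.
New components: {0,1,2,3,4,5,6,7}
Are 0 and 7 in the same component? yes

Answer: yes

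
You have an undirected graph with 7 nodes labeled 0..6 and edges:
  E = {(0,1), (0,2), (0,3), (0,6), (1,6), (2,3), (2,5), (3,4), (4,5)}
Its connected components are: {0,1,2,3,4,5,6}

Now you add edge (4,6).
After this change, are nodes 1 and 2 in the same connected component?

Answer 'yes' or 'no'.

Initial components: {0,1,2,3,4,5,6}
Adding edge (4,6): both already in same component {0,1,2,3,4,5,6}. No change.
New components: {0,1,2,3,4,5,6}
Are 1 and 2 in the same component? yes

Answer: yes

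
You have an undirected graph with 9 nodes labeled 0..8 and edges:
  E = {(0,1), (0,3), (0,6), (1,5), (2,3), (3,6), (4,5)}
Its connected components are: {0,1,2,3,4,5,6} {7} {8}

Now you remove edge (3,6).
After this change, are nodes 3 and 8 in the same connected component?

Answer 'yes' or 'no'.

Answer: no

Derivation:
Initial components: {0,1,2,3,4,5,6} {7} {8}
Removing edge (3,6): not a bridge — component count unchanged at 3.
New components: {0,1,2,3,4,5,6} {7} {8}
Are 3 and 8 in the same component? no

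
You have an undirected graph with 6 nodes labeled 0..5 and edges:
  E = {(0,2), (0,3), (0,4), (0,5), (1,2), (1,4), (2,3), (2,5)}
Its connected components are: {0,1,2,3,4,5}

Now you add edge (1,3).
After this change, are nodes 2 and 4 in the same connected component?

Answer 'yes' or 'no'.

Answer: yes

Derivation:
Initial components: {0,1,2,3,4,5}
Adding edge (1,3): both already in same component {0,1,2,3,4,5}. No change.
New components: {0,1,2,3,4,5}
Are 2 and 4 in the same component? yes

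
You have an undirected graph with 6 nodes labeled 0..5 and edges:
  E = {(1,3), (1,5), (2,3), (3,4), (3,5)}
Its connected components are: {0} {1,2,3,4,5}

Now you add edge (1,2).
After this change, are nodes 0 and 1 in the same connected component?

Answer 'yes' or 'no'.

Initial components: {0} {1,2,3,4,5}
Adding edge (1,2): both already in same component {1,2,3,4,5}. No change.
New components: {0} {1,2,3,4,5}
Are 0 and 1 in the same component? no

Answer: no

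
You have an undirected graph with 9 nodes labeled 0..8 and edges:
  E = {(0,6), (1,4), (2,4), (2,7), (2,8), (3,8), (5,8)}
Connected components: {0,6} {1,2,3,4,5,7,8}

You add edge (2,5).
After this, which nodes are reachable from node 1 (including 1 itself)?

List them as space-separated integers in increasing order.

Answer: 1 2 3 4 5 7 8

Derivation:
Before: nodes reachable from 1: {1,2,3,4,5,7,8}
Adding (2,5): both endpoints already in same component. Reachability from 1 unchanged.
After: nodes reachable from 1: {1,2,3,4,5,7,8}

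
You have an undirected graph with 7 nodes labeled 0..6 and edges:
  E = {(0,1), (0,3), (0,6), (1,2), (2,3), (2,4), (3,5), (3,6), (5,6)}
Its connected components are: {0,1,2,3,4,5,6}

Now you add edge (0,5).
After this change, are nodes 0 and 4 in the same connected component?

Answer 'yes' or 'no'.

Answer: yes

Derivation:
Initial components: {0,1,2,3,4,5,6}
Adding edge (0,5): both already in same component {0,1,2,3,4,5,6}. No change.
New components: {0,1,2,3,4,5,6}
Are 0 and 4 in the same component? yes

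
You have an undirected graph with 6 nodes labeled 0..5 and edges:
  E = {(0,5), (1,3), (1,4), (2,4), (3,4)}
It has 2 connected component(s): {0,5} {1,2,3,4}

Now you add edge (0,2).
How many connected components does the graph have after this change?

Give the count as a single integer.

Initial component count: 2
Add (0,2): merges two components. Count decreases: 2 -> 1.
New component count: 1

Answer: 1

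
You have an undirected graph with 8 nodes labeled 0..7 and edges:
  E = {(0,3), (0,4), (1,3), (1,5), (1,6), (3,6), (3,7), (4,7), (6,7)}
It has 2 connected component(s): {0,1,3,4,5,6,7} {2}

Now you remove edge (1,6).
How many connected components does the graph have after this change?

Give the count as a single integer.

Answer: 2

Derivation:
Initial component count: 2
Remove (1,6): not a bridge. Count unchanged: 2.
  After removal, components: {0,1,3,4,5,6,7} {2}
New component count: 2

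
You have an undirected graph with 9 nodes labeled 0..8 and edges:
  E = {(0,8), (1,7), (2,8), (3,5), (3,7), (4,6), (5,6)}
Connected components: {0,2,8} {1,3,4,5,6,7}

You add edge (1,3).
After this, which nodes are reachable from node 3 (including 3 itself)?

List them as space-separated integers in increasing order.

Before: nodes reachable from 3: {1,3,4,5,6,7}
Adding (1,3): both endpoints already in same component. Reachability from 3 unchanged.
After: nodes reachable from 3: {1,3,4,5,6,7}

Answer: 1 3 4 5 6 7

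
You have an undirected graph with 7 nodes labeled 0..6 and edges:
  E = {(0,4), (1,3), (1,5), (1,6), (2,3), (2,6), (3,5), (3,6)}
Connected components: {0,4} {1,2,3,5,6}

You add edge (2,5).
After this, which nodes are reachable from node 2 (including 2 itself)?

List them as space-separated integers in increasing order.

Before: nodes reachable from 2: {1,2,3,5,6}
Adding (2,5): both endpoints already in same component. Reachability from 2 unchanged.
After: nodes reachable from 2: {1,2,3,5,6}

Answer: 1 2 3 5 6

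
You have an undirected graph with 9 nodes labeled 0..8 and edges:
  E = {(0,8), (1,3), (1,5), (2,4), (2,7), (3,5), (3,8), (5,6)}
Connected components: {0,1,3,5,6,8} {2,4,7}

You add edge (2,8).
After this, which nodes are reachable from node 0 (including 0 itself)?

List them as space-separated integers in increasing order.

Before: nodes reachable from 0: {0,1,3,5,6,8}
Adding (2,8): merges 0's component with another. Reachability grows.
After: nodes reachable from 0: {0,1,2,3,4,5,6,7,8}

Answer: 0 1 2 3 4 5 6 7 8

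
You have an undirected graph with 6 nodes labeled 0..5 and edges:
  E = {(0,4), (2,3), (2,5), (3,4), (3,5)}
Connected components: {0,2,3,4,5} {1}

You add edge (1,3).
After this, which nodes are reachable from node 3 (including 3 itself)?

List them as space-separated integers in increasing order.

Answer: 0 1 2 3 4 5

Derivation:
Before: nodes reachable from 3: {0,2,3,4,5}
Adding (1,3): merges 3's component with another. Reachability grows.
After: nodes reachable from 3: {0,1,2,3,4,5}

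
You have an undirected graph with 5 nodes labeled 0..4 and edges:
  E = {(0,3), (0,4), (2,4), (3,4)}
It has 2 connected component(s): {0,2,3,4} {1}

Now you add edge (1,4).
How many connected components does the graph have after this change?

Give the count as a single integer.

Initial component count: 2
Add (1,4): merges two components. Count decreases: 2 -> 1.
New component count: 1

Answer: 1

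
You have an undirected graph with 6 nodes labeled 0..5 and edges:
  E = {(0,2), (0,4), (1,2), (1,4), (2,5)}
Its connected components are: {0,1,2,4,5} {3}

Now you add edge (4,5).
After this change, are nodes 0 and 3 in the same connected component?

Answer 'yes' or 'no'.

Initial components: {0,1,2,4,5} {3}
Adding edge (4,5): both already in same component {0,1,2,4,5}. No change.
New components: {0,1,2,4,5} {3}
Are 0 and 3 in the same component? no

Answer: no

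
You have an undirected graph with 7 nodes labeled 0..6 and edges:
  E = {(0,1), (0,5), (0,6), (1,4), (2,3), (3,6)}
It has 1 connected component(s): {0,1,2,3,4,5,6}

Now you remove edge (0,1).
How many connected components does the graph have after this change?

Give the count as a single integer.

Answer: 2

Derivation:
Initial component count: 1
Remove (0,1): it was a bridge. Count increases: 1 -> 2.
  After removal, components: {0,2,3,5,6} {1,4}
New component count: 2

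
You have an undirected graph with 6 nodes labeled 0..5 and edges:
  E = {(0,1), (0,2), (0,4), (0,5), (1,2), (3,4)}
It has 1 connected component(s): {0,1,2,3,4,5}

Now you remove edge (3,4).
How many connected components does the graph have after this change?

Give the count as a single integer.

Initial component count: 1
Remove (3,4): it was a bridge. Count increases: 1 -> 2.
  After removal, components: {0,1,2,4,5} {3}
New component count: 2

Answer: 2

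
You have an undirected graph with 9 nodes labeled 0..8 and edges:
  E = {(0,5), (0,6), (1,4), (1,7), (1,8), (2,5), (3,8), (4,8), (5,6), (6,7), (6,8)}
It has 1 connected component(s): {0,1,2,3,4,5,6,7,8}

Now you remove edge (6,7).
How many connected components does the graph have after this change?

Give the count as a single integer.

Answer: 1

Derivation:
Initial component count: 1
Remove (6,7): not a bridge. Count unchanged: 1.
  After removal, components: {0,1,2,3,4,5,6,7,8}
New component count: 1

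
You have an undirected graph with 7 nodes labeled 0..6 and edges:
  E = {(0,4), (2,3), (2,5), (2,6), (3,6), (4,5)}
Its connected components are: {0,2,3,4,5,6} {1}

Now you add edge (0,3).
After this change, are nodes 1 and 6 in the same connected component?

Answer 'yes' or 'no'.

Initial components: {0,2,3,4,5,6} {1}
Adding edge (0,3): both already in same component {0,2,3,4,5,6}. No change.
New components: {0,2,3,4,5,6} {1}
Are 1 and 6 in the same component? no

Answer: no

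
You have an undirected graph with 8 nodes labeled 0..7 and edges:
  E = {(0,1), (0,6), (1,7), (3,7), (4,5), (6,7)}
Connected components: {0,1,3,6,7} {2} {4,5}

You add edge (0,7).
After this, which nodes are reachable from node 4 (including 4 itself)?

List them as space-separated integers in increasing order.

Before: nodes reachable from 4: {4,5}
Adding (0,7): both endpoints already in same component. Reachability from 4 unchanged.
After: nodes reachable from 4: {4,5}

Answer: 4 5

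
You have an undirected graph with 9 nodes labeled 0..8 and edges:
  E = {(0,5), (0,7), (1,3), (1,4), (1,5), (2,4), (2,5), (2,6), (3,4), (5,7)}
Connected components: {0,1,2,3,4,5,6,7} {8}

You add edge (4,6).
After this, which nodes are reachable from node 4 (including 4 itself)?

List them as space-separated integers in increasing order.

Before: nodes reachable from 4: {0,1,2,3,4,5,6,7}
Adding (4,6): both endpoints already in same component. Reachability from 4 unchanged.
After: nodes reachable from 4: {0,1,2,3,4,5,6,7}

Answer: 0 1 2 3 4 5 6 7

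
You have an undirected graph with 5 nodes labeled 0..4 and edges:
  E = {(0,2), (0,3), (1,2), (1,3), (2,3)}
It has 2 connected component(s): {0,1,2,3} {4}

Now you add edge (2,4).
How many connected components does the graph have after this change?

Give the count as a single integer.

Initial component count: 2
Add (2,4): merges two components. Count decreases: 2 -> 1.
New component count: 1

Answer: 1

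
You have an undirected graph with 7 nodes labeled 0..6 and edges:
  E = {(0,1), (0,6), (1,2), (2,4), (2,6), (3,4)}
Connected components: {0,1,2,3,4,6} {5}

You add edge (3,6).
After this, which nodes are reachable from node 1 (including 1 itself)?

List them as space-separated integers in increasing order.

Before: nodes reachable from 1: {0,1,2,3,4,6}
Adding (3,6): both endpoints already in same component. Reachability from 1 unchanged.
After: nodes reachable from 1: {0,1,2,3,4,6}

Answer: 0 1 2 3 4 6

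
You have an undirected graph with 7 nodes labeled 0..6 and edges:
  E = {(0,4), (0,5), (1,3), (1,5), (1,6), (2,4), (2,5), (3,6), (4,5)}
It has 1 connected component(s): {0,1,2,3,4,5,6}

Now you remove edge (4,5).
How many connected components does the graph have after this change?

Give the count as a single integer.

Answer: 1

Derivation:
Initial component count: 1
Remove (4,5): not a bridge. Count unchanged: 1.
  After removal, components: {0,1,2,3,4,5,6}
New component count: 1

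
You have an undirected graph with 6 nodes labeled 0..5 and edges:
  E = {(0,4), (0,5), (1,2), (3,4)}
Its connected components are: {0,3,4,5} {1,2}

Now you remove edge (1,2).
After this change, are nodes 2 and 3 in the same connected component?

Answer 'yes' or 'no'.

Initial components: {0,3,4,5} {1,2}
Removing edge (1,2): it was a bridge — component count 2 -> 3.
New components: {0,3,4,5} {1} {2}
Are 2 and 3 in the same component? no

Answer: no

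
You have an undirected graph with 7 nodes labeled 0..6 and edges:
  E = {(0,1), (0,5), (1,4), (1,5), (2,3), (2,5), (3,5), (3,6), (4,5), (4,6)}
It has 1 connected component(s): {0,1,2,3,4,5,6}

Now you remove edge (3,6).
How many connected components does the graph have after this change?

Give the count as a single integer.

Initial component count: 1
Remove (3,6): not a bridge. Count unchanged: 1.
  After removal, components: {0,1,2,3,4,5,6}
New component count: 1

Answer: 1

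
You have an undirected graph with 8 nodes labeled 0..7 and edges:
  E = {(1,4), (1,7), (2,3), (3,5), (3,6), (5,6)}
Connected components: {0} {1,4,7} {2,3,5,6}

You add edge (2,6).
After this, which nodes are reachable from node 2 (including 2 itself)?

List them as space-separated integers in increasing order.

Answer: 2 3 5 6

Derivation:
Before: nodes reachable from 2: {2,3,5,6}
Adding (2,6): both endpoints already in same component. Reachability from 2 unchanged.
After: nodes reachable from 2: {2,3,5,6}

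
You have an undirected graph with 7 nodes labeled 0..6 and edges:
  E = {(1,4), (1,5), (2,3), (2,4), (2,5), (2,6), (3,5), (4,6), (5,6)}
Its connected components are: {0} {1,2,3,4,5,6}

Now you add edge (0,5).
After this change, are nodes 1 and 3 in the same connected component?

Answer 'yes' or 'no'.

Answer: yes

Derivation:
Initial components: {0} {1,2,3,4,5,6}
Adding edge (0,5): merges {0} and {1,2,3,4,5,6}.
New components: {0,1,2,3,4,5,6}
Are 1 and 3 in the same component? yes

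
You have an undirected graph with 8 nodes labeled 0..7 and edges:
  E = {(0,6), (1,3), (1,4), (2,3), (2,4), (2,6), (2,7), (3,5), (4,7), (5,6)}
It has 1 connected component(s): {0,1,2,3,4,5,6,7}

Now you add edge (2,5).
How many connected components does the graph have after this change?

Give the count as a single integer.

Initial component count: 1
Add (2,5): endpoints already in same component. Count unchanged: 1.
New component count: 1

Answer: 1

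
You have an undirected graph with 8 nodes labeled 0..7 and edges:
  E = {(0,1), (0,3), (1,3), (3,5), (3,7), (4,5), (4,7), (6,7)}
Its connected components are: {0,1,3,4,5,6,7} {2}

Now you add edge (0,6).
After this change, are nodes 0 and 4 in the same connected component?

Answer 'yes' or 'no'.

Answer: yes

Derivation:
Initial components: {0,1,3,4,5,6,7} {2}
Adding edge (0,6): both already in same component {0,1,3,4,5,6,7}. No change.
New components: {0,1,3,4,5,6,7} {2}
Are 0 and 4 in the same component? yes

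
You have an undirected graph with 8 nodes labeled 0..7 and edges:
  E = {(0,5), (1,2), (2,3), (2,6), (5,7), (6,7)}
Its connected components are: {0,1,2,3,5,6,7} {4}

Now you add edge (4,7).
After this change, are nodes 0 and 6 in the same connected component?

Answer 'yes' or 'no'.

Answer: yes

Derivation:
Initial components: {0,1,2,3,5,6,7} {4}
Adding edge (4,7): merges {4} and {0,1,2,3,5,6,7}.
New components: {0,1,2,3,4,5,6,7}
Are 0 and 6 in the same component? yes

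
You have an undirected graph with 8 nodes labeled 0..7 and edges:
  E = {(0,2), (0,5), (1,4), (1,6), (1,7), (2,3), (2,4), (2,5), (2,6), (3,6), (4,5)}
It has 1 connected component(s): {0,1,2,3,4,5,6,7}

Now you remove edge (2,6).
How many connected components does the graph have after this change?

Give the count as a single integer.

Initial component count: 1
Remove (2,6): not a bridge. Count unchanged: 1.
  After removal, components: {0,1,2,3,4,5,6,7}
New component count: 1

Answer: 1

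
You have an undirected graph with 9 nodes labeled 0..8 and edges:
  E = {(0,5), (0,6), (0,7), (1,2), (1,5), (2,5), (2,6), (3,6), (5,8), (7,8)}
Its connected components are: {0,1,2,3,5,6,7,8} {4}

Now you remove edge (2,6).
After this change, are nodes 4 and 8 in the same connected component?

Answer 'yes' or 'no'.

Answer: no

Derivation:
Initial components: {0,1,2,3,5,6,7,8} {4}
Removing edge (2,6): not a bridge — component count unchanged at 2.
New components: {0,1,2,3,5,6,7,8} {4}
Are 4 and 8 in the same component? no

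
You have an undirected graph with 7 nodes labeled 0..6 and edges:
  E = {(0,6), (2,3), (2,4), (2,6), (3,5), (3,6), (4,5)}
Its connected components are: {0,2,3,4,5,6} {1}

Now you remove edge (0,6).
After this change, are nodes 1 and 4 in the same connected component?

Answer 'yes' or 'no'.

Initial components: {0,2,3,4,5,6} {1}
Removing edge (0,6): it was a bridge — component count 2 -> 3.
New components: {0} {1} {2,3,4,5,6}
Are 1 and 4 in the same component? no

Answer: no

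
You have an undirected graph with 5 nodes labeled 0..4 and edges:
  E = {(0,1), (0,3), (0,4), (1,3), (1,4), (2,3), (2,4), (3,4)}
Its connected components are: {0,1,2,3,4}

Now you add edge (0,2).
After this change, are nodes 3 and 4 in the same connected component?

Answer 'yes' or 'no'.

Initial components: {0,1,2,3,4}
Adding edge (0,2): both already in same component {0,1,2,3,4}. No change.
New components: {0,1,2,3,4}
Are 3 and 4 in the same component? yes

Answer: yes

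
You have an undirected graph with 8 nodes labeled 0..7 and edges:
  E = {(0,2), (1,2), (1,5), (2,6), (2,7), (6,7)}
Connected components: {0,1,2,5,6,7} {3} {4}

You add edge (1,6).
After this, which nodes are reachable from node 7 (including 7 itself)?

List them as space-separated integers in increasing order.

Before: nodes reachable from 7: {0,1,2,5,6,7}
Adding (1,6): both endpoints already in same component. Reachability from 7 unchanged.
After: nodes reachable from 7: {0,1,2,5,6,7}

Answer: 0 1 2 5 6 7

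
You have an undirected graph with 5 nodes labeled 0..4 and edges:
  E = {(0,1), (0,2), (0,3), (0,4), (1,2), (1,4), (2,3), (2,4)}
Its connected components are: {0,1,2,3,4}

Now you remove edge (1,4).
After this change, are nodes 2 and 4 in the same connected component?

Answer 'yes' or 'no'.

Initial components: {0,1,2,3,4}
Removing edge (1,4): not a bridge — component count unchanged at 1.
New components: {0,1,2,3,4}
Are 2 and 4 in the same component? yes

Answer: yes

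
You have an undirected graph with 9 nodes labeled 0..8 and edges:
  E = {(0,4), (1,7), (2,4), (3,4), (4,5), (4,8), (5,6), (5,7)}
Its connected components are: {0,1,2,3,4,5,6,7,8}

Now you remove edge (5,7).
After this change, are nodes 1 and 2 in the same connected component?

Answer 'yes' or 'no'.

Initial components: {0,1,2,3,4,5,6,7,8}
Removing edge (5,7): it was a bridge — component count 1 -> 2.
New components: {0,2,3,4,5,6,8} {1,7}
Are 1 and 2 in the same component? no

Answer: no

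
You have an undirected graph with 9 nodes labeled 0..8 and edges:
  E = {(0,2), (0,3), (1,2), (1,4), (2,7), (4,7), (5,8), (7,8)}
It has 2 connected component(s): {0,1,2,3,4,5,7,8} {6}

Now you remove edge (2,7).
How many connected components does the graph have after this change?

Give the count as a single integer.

Initial component count: 2
Remove (2,7): not a bridge. Count unchanged: 2.
  After removal, components: {0,1,2,3,4,5,7,8} {6}
New component count: 2

Answer: 2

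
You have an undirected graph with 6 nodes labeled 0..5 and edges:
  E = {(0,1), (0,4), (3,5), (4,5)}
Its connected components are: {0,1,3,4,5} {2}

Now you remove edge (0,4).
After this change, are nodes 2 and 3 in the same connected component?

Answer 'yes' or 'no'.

Answer: no

Derivation:
Initial components: {0,1,3,4,5} {2}
Removing edge (0,4): it was a bridge — component count 2 -> 3.
New components: {0,1} {2} {3,4,5}
Are 2 and 3 in the same component? no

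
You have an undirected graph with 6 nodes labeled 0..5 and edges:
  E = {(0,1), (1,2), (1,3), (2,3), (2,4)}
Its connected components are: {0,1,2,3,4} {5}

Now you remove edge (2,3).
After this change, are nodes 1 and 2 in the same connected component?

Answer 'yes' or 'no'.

Answer: yes

Derivation:
Initial components: {0,1,2,3,4} {5}
Removing edge (2,3): not a bridge — component count unchanged at 2.
New components: {0,1,2,3,4} {5}
Are 1 and 2 in the same component? yes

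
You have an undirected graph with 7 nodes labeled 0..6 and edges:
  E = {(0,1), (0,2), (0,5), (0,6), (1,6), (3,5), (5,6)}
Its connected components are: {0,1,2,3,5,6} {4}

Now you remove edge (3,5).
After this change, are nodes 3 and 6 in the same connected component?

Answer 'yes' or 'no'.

Answer: no

Derivation:
Initial components: {0,1,2,3,5,6} {4}
Removing edge (3,5): it was a bridge — component count 2 -> 3.
New components: {0,1,2,5,6} {3} {4}
Are 3 and 6 in the same component? no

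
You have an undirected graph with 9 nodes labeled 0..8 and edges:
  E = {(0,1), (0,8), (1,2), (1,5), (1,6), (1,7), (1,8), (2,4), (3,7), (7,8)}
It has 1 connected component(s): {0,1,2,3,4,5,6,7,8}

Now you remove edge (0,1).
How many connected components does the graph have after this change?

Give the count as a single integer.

Answer: 1

Derivation:
Initial component count: 1
Remove (0,1): not a bridge. Count unchanged: 1.
  After removal, components: {0,1,2,3,4,5,6,7,8}
New component count: 1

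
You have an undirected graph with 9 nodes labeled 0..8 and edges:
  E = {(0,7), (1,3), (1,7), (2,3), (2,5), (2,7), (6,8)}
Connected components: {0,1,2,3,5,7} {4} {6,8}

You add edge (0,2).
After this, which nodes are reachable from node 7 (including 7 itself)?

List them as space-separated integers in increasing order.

Before: nodes reachable from 7: {0,1,2,3,5,7}
Adding (0,2): both endpoints already in same component. Reachability from 7 unchanged.
After: nodes reachable from 7: {0,1,2,3,5,7}

Answer: 0 1 2 3 5 7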